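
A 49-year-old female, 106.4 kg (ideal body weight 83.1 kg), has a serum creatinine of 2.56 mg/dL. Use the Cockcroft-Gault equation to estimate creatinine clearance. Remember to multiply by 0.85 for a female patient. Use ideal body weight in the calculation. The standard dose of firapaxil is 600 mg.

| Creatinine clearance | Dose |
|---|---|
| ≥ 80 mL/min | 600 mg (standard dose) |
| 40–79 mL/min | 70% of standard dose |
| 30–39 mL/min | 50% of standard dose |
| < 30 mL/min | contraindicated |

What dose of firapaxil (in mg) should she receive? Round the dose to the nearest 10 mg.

CrCl = (140 − 49) × 83.1 / (72 × 2.56) × 0.85 = 7562.1 / 184.32 × 0.85 ≈ 34.9 mL/min
CrCl ≈ 35 mL/min → bracket 30–39 mL/min.
50% of 600 mg = 300 mg

300 mg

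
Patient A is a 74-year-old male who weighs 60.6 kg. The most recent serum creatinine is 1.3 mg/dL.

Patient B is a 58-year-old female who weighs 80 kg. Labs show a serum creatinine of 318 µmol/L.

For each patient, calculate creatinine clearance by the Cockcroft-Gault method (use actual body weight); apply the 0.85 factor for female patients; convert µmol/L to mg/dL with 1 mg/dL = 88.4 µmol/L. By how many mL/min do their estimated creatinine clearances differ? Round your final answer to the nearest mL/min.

21 mL/min

Patient A: CrCl = (140 − 74) × 60.6 / (72 × 1.3) = 3999.6 / 93.60 ≈ 42.7 mL/min
Patient B: SCr = 318 / 88.4 = 3.597 mg/dL
Patient B: CrCl = (140 − 58) × 80 / (72 × 3.597) × 0.85 = 6560.0 / 258.98 × 0.85 ≈ 21.5 mL/min
|42.7 − 21.5| = 21.2 mL/min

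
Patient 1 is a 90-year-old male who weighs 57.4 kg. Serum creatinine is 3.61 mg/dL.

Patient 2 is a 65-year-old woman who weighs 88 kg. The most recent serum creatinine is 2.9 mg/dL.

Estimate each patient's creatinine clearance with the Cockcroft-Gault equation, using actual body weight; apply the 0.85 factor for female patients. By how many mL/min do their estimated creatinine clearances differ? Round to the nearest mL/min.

16 mL/min

Patient 1: CrCl = (140 − 90) × 57.4 / (72 × 3.61) = 2870.0 / 259.92 ≈ 11.0 mL/min
Patient 2: CrCl = (140 − 65) × 88 / (72 × 2.9) × 0.85 = 6600.0 / 208.80 × 0.85 ≈ 26.9 mL/min
|11.0 − 26.9| = 15.9 mL/min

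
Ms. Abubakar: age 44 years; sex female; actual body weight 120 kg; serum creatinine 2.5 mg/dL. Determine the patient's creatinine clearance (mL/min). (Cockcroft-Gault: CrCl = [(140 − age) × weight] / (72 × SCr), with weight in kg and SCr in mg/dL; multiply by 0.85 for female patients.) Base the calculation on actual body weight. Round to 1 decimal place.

54.4 mL/min

CrCl = (140 − 44) × 120 / (72 × 2.5) × 0.85 = 11520.0 / 180.00 × 0.85 ≈ 54.4 mL/min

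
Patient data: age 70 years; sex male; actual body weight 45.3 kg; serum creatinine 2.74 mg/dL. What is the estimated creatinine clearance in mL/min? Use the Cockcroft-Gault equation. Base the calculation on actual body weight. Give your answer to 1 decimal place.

16.1 mL/min

CrCl = (140 − 70) × 45.3 / (72 × 2.74) = 3171.0 / 197.28 ≈ 16.1 mL/min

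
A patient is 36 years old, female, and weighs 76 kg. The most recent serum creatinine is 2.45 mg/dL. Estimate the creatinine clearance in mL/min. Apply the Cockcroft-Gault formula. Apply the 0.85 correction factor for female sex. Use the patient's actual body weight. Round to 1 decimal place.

38.1 mL/min

CrCl = (140 − 36) × 76 / (72 × 2.45) × 0.85 = 7904.0 / 176.40 × 0.85 ≈ 38.1 mL/min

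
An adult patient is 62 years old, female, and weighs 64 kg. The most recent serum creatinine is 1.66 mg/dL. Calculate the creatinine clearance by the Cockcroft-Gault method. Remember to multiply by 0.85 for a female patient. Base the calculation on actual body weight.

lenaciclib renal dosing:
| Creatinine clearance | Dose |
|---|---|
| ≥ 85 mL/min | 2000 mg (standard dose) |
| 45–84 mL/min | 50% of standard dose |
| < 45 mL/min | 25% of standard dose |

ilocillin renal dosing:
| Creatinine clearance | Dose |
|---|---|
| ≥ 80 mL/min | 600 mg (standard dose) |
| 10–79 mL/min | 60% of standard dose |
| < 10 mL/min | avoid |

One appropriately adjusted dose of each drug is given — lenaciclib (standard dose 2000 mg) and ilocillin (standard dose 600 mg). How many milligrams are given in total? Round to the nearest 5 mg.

CrCl = (140 − 62) × 64 / (72 × 1.66) × 0.85 = 4992.0 / 119.52 × 0.85 ≈ 35.5 mL/min
CrCl ≈ 36 mL/min.
lenaciclib: < 45 mL/min → 25% of 2000 mg = 500 mg.
ilocillin: 10–79 mL/min → 60% of 600 mg = 360 mg.
Total = 500 + 360 = 860 mg.

860 mg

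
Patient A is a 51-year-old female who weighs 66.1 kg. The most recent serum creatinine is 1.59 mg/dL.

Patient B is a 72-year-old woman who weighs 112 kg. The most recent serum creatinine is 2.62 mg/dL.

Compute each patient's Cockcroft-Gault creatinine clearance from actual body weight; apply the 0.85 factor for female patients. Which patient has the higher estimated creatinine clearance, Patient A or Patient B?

Patient A: CrCl = (140 − 51) × 66.1 / (72 × 1.59) × 0.85 = 5882.9 / 114.48 × 0.85 ≈ 43.7 mL/min
Patient B: CrCl = (140 − 72) × 112 / (72 × 2.62) × 0.85 = 7616.0 / 188.64 × 0.85 ≈ 34.3 mL/min
43.7 vs 34.3 mL/min → Patient A is higher.

Patient A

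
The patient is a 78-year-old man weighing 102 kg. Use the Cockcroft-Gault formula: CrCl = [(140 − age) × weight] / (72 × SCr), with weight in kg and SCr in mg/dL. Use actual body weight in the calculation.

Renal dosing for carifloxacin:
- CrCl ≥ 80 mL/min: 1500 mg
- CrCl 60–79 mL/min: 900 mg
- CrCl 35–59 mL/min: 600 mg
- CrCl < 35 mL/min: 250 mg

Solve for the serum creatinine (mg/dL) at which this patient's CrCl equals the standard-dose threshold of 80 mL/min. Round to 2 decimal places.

Standard dose requires CrCl ≥ 80 mL/min.
Set (140 − 78) × 102 / (72 × SCr) = 80
SCr = (140 − 78) × 102 / (72 × 80) = 1.098 mg/dL

1.10 mg/dL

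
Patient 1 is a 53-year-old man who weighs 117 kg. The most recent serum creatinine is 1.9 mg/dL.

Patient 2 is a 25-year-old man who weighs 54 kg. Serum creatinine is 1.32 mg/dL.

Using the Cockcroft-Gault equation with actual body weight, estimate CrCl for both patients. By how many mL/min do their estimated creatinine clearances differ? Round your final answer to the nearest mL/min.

9 mL/min

Patient 1: CrCl = (140 − 53) × 117 / (72 × 1.9) = 10179.0 / 136.80 ≈ 74.4 mL/min
Patient 2: CrCl = (140 − 25) × 54 / (72 × 1.32) = 6210.0 / 95.04 ≈ 65.3 mL/min
|74.4 − 65.3| = 9.1 mL/min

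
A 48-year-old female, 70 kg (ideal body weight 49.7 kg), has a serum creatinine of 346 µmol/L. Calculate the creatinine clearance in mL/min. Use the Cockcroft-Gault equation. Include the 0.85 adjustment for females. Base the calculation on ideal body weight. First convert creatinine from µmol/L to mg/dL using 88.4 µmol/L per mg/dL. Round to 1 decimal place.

13.8 mL/min

SCr = 346 / 88.4 = 3.914 mg/dL
CrCl = (140 − 48) × 49.7 / (72 × 3.914) × 0.85 = 4572.4 / 281.81 × 0.85 ≈ 13.8 mL/min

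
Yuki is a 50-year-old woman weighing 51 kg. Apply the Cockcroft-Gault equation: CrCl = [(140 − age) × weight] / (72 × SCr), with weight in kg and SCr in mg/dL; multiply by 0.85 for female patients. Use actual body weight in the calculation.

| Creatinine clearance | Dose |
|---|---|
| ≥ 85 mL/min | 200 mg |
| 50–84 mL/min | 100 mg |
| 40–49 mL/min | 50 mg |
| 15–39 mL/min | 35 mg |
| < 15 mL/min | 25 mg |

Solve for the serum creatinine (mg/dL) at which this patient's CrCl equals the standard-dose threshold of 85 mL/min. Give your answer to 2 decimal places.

Standard dose requires CrCl ≥ 85 mL/min.
Set (140 − 50) × 51 × 0.85 / (72 × SCr) = 85
SCr = (140 − 50) × 51 × 0.85 / (72 × 85) = 0.637 mg/dL

0.64 mg/dL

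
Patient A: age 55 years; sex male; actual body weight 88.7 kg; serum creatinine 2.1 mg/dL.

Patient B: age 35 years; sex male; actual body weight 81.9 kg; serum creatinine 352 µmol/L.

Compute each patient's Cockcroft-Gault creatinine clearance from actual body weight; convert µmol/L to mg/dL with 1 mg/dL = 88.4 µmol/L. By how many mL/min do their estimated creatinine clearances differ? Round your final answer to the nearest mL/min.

Patient A: CrCl = (140 − 55) × 88.7 / (72 × 2.1) = 7539.5 / 151.20 ≈ 49.9 mL/min
Patient B: SCr = 352 / 88.4 = 3.982 mg/dL
Patient B: CrCl = (140 − 35) × 81.9 / (72 × 3.982) = 8599.5 / 286.70 ≈ 30.0 mL/min
|49.9 − 30.0| = 19.9 mL/min

20 mL/min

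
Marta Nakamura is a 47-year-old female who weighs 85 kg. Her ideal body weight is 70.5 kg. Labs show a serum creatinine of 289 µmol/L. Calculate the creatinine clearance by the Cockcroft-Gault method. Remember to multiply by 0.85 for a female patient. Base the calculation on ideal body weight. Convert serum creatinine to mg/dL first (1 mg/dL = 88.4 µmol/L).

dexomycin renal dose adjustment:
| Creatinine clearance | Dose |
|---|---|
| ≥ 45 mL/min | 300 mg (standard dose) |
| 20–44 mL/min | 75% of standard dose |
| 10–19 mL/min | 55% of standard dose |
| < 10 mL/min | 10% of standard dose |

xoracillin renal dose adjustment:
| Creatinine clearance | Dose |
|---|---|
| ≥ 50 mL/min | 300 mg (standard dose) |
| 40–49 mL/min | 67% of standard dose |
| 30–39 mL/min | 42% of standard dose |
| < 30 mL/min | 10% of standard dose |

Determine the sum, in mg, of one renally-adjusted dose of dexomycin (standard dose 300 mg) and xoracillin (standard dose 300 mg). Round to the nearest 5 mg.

SCr = 289 / 88.4 = 3.269 mg/dL
CrCl = (140 − 47) × 70.5 / (72 × 3.269) × 0.85 = 6556.5 / 235.37 × 0.85 ≈ 23.7 mL/min
CrCl ≈ 24 mL/min.
dexomycin: 20–44 mL/min → 75% of 300 mg = 225 mg.
xoracillin: < 30 mL/min → 10% of 300 mg = 30 mg.
Total = 225 + 30 = 255 mg.

255 mg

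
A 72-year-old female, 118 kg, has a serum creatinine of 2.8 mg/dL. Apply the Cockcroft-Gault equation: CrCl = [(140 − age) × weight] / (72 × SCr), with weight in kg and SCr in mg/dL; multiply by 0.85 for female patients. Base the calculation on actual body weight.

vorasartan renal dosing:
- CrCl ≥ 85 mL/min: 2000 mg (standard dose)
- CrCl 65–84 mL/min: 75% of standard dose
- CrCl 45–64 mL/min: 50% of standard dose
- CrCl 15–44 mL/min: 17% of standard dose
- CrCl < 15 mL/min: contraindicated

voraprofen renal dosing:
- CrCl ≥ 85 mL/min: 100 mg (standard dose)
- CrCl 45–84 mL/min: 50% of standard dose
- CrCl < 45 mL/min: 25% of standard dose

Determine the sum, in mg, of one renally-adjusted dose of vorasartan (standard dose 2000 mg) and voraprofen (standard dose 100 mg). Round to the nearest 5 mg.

365 mg

CrCl = (140 − 72) × 118 / (72 × 2.8) × 0.85 = 8024.0 / 201.60 × 0.85 ≈ 33.8 mL/min
CrCl ≈ 34 mL/min.
vorasartan: 15–44 mL/min → 17% of 2000 mg = 340 mg.
voraprofen: < 45 mL/min → 25% of 100 mg = 25 mg.
Total = 340 + 25 = 365 mg.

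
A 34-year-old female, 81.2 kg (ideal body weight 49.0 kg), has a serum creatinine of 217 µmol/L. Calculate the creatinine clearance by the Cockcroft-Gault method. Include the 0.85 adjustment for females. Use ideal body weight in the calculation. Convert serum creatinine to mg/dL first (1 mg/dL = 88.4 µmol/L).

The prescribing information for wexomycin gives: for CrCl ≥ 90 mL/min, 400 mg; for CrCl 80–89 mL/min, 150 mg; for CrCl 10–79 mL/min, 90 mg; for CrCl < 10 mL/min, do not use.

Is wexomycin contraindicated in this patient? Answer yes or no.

SCr = 217 / 88.4 = 2.455 mg/dL
CrCl = (140 − 34) × 49 / (72 × 2.455) × 0.85 = 5194.0 / 176.76 × 0.85 ≈ 25.0 mL/min
CrCl ≈ 25 mL/min, which is ≥ 10 mL/min.

no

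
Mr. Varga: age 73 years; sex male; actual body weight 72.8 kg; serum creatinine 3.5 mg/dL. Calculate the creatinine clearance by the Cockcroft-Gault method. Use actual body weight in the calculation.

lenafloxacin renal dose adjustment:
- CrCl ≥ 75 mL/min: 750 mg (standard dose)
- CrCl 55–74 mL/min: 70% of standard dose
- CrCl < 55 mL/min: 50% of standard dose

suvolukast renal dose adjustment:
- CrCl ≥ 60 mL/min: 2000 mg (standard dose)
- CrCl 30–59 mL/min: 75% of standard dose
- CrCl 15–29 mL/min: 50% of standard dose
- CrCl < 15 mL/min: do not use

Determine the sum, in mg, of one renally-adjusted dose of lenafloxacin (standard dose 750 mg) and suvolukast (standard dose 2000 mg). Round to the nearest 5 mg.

1375 mg

CrCl = (140 − 73) × 72.8 / (72 × 3.5) = 4877.6 / 252.00 ≈ 19.4 mL/min
CrCl ≈ 19 mL/min.
lenafloxacin: < 55 mL/min → 50% of 750 mg = 375 mg.
suvolukast: 15–29 mL/min → 50% of 2000 mg = 1000 mg.
Total = 375 + 1000 = 1375 mg.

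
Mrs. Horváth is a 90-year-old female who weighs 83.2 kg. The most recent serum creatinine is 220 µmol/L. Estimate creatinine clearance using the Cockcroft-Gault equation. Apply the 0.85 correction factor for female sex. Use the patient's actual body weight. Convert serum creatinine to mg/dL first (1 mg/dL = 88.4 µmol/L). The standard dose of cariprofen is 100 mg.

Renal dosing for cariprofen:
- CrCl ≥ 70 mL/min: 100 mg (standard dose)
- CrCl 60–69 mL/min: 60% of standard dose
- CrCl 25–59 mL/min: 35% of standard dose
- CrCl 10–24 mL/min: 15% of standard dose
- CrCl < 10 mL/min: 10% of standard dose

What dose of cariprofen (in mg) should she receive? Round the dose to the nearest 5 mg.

15 mg

SCr = 220 / 88.4 = 2.489 mg/dL
CrCl = (140 − 90) × 83.2 / (72 × 2.489) × 0.85 = 4160.0 / 179.21 × 0.85 ≈ 19.7 mL/min
CrCl ≈ 20 mL/min → bracket 10–24 mL/min.
15% of 100 mg = 15 mg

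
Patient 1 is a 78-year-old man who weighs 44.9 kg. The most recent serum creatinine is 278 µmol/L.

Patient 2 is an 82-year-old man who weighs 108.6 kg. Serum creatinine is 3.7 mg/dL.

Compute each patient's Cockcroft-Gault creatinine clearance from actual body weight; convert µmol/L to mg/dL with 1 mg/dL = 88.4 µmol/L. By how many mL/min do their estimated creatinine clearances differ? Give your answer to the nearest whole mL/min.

11 mL/min

Patient 1: SCr = 278 / 88.4 = 3.145 mg/dL
Patient 1: CrCl = (140 − 78) × 44.9 / (72 × 3.145) = 2783.8 / 226.44 ≈ 12.3 mL/min
Patient 2: CrCl = (140 − 82) × 108.6 / (72 × 3.7) = 6298.8 / 266.40 ≈ 23.6 mL/min
|12.3 − 23.6| = 11.3 mL/min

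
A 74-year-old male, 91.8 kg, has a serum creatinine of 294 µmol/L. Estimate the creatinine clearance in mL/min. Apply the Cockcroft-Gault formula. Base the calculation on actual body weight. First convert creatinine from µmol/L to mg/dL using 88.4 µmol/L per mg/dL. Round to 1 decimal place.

SCr = 294 / 88.4 = 3.326 mg/dL
CrCl = (140 − 74) × 91.8 / (72 × 3.326) = 6058.8 / 239.47 ≈ 25.3 mL/min

25.3 mL/min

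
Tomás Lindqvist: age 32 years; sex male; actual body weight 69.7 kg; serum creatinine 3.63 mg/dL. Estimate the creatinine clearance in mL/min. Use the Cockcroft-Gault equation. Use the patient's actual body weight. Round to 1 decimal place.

28.8 mL/min

CrCl = (140 − 32) × 69.7 / (72 × 3.63) = 7527.6 / 261.36 ≈ 28.8 mL/min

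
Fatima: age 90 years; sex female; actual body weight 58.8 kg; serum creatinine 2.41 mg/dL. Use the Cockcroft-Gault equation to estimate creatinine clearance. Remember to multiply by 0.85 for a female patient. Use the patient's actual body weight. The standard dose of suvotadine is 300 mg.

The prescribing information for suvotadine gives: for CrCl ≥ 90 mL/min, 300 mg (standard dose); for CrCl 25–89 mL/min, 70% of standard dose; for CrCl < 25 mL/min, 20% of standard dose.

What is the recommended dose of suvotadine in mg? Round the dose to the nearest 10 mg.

CrCl = (140 − 90) × 58.8 / (72 × 2.41) × 0.85 = 2940.0 / 173.52 × 0.85 ≈ 14.4 mL/min
CrCl ≈ 14 mL/min → bracket < 25 mL/min.
20% of 300 mg = 60 mg

60 mg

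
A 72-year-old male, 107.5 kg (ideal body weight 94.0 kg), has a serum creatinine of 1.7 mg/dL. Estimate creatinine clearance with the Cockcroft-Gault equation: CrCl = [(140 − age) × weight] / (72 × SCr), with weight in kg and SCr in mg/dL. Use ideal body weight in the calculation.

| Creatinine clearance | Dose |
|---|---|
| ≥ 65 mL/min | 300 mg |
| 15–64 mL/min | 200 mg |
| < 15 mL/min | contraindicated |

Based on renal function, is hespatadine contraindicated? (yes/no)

CrCl = (140 − 72) × 94 / (72 × 1.7) = 6392.0 / 122.40 ≈ 52.2 mL/min
CrCl ≈ 52 mL/min, which is ≥ 15 mL/min.

no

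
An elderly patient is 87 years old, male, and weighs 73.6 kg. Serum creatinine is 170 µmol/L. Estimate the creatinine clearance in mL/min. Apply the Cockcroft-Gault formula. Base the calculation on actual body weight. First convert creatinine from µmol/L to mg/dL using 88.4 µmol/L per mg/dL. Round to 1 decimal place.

28.2 mL/min

SCr = 170 / 88.4 = 1.923 mg/dL
CrCl = (140 − 87) × 73.6 / (72 × 1.923) = 3900.8 / 138.46 ≈ 28.2 mL/min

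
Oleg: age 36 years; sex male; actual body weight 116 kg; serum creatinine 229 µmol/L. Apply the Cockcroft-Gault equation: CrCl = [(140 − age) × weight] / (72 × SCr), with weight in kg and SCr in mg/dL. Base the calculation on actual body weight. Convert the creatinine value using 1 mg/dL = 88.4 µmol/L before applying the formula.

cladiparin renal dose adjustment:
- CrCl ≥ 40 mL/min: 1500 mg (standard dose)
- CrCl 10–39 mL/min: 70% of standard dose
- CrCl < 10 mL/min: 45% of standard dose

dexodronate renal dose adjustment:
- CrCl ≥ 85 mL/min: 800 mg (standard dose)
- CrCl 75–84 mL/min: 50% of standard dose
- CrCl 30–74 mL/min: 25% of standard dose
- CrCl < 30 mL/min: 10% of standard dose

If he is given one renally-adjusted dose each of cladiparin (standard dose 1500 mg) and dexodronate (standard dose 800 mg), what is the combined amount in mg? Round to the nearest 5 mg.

SCr = 229 / 88.4 = 2.59 mg/dL
CrCl = (140 − 36) × 116 / (72 × 2.59) = 12064.0 / 186.48 ≈ 64.7 mL/min
CrCl ≈ 65 mL/min.
cladiparin: ≥ 40 mL/min → 100% of 1500 mg = 1500 mg.
dexodronate: 30–74 mL/min → 25% of 800 mg = 200 mg.
Total = 1500 + 200 = 1700 mg.

1700 mg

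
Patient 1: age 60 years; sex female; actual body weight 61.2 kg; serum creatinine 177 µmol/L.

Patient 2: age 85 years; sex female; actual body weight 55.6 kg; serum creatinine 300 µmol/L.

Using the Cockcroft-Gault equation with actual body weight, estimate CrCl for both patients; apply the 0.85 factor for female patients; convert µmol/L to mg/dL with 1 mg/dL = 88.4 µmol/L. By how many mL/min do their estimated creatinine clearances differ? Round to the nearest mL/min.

18 mL/min

Patient 1: SCr = 177 / 88.4 = 2.002 mg/dL
Patient 1: CrCl = (140 − 60) × 61.2 / (72 × 2.002) × 0.85 = 4896.0 / 144.14 × 0.85 ≈ 28.9 mL/min
Patient 2: SCr = 300 / 88.4 = 3.394 mg/dL
Patient 2: CrCl = (140 − 85) × 55.6 / (72 × 3.394) × 0.85 = 3058.0 / 244.37 × 0.85 ≈ 10.6 mL/min
|28.9 − 10.6| = 18.3 mL/min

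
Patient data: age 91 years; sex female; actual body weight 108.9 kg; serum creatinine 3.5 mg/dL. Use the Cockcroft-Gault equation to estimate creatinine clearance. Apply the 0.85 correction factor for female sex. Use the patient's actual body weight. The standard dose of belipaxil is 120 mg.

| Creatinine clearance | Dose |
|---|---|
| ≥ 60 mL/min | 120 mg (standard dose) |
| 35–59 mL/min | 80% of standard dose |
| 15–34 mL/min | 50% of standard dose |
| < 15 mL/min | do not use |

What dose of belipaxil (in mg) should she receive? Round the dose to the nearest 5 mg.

60 mg

CrCl = (140 − 91) × 108.9 / (72 × 3.5) × 0.85 = 5336.1 / 252.00 × 0.85 ≈ 18.0 mL/min
CrCl ≈ 18 mL/min → bracket 15–34 mL/min.
50% of 120 mg = 60 mg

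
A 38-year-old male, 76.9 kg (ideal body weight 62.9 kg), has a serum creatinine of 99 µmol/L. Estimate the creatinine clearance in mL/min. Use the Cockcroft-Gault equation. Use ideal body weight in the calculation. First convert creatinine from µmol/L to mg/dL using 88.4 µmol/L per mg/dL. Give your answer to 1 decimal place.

SCr = 99 / 88.4 = 1.12 mg/dL
CrCl = (140 − 38) × 62.9 / (72 × 1.12) = 6415.8 / 80.64 ≈ 79.6 mL/min

79.6 mL/min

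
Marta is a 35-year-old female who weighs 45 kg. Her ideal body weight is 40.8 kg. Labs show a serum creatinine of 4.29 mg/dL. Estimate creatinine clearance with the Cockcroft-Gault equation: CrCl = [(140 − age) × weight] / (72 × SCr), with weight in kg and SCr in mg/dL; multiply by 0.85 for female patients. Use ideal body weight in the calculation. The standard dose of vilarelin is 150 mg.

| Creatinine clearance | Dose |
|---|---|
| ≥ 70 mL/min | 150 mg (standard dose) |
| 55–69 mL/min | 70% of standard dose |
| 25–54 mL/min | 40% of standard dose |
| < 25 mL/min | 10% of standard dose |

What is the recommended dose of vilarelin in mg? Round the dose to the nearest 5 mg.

15 mg

CrCl = (140 − 35) × 40.8 / (72 × 4.29) × 0.85 = 4284.0 / 308.88 × 0.85 ≈ 11.8 mL/min
CrCl ≈ 12 mL/min → bracket < 25 mL/min.
10% of 150 mg = 15 mg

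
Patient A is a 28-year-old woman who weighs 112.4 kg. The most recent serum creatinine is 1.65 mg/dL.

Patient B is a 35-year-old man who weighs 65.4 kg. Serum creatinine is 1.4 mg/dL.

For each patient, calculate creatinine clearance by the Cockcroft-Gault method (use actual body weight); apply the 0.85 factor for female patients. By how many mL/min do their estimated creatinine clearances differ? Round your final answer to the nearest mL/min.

22 mL/min

Patient A: CrCl = (140 − 28) × 112.4 / (72 × 1.65) × 0.85 = 12588.8 / 118.80 × 0.85 ≈ 90.1 mL/min
Patient B: CrCl = (140 − 35) × 65.4 / (72 × 1.4) = 6867.0 / 100.80 ≈ 68.1 mL/min
|90.1 − 68.1| = 22.0 mL/min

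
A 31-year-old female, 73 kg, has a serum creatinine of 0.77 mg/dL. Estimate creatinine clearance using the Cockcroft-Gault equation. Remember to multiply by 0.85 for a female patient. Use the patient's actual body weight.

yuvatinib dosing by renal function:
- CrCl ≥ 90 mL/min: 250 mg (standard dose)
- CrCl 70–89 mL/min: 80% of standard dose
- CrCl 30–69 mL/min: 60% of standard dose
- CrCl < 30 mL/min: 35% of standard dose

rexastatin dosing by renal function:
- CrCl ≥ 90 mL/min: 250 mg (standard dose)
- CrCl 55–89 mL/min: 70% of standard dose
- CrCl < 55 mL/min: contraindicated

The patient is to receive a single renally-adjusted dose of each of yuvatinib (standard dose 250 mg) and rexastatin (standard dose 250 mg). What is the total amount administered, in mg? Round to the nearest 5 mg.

CrCl = (140 − 31) × 73 / (72 × 0.77) × 0.85 = 7957.0 / 55.44 × 0.85 ≈ 122.0 mL/min
CrCl ≈ 122 mL/min.
yuvatinib: ≥ 90 mL/min → 100% of 250 mg = 250 mg.
rexastatin: ≥ 90 mL/min → 100% of 250 mg = 250 mg.
Total = 250 + 250 = 500 mg.

500 mg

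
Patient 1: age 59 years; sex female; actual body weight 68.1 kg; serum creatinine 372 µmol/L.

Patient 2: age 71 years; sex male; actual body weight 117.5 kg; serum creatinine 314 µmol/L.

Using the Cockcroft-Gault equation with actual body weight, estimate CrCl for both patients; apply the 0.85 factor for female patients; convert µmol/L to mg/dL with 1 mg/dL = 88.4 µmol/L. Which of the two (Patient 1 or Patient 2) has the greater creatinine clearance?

Patient 2

Patient 1: SCr = 372 / 88.4 = 4.208 mg/dL
Patient 1: CrCl = (140 − 59) × 68.1 / (72 × 4.208) × 0.85 = 5516.1 / 302.98 × 0.85 ≈ 15.5 mL/min
Patient 2: SCr = 314 / 88.4 = 3.552 mg/dL
Patient 2: CrCl = (140 − 71) × 117.5 / (72 × 3.552) = 8107.5 / 255.74 ≈ 31.7 mL/min
15.5 vs 31.7 mL/min → Patient 2 is higher.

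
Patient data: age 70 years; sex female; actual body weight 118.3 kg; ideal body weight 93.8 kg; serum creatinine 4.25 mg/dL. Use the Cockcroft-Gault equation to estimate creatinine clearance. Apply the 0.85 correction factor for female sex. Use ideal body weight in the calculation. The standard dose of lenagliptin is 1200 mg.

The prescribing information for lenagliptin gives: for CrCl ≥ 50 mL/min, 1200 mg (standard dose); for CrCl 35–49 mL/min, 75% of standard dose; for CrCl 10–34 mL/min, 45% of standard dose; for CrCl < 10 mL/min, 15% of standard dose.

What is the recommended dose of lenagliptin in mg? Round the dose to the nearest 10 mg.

540 mg

CrCl = (140 − 70) × 93.8 / (72 × 4.25) × 0.85 = 6566.0 / 306.00 × 0.85 ≈ 18.2 mL/min
CrCl ≈ 18 mL/min → bracket 10–34 mL/min.
45% of 1200 mg = 540 mg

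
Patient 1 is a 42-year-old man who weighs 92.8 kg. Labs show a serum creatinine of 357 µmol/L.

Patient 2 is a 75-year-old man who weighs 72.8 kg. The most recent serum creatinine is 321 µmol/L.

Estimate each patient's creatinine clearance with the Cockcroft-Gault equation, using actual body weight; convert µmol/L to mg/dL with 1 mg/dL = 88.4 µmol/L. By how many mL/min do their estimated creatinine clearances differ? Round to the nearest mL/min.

13 mL/min

Patient 1: SCr = 357 / 88.4 = 4.038 mg/dL
Patient 1: CrCl = (140 − 42) × 92.8 / (72 × 4.038) = 9094.4 / 290.74 ≈ 31.3 mL/min
Patient 2: SCr = 321 / 88.4 = 3.631 mg/dL
Patient 2: CrCl = (140 − 75) × 72.8 / (72 × 3.631) = 4732.0 / 261.43 ≈ 18.1 mL/min
|31.3 − 18.1| = 13.2 mL/min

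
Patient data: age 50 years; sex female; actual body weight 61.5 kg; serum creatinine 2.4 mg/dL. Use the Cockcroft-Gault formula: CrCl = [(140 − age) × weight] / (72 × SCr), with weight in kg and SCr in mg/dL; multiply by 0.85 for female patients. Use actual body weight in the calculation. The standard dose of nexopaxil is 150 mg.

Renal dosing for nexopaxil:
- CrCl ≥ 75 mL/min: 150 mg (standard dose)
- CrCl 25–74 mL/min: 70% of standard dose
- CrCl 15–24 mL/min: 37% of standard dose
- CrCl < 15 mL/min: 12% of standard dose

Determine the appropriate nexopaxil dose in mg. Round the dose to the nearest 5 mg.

CrCl = (140 − 50) × 61.5 / (72 × 2.4) × 0.85 = 5535.0 / 172.80 × 0.85 ≈ 27.2 mL/min
CrCl ≈ 27 mL/min → bracket 25–74 mL/min.
70% of 150 mg = 105 mg

105 mg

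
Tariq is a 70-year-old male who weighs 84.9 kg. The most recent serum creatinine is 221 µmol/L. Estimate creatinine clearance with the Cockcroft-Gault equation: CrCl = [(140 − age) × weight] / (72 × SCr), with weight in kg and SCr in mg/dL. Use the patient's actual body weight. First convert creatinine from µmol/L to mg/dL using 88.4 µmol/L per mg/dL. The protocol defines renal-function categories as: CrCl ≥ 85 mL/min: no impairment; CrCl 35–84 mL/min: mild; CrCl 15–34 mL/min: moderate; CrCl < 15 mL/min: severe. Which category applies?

SCr = 221 / 88.4 = 2.5 mg/dL
CrCl = (140 − 70) × 84.9 / (72 × 2.5) = 5943.0 / 180.00 ≈ 33.0 mL/min
33 mL/min falls in the 'moderate' range.

moderate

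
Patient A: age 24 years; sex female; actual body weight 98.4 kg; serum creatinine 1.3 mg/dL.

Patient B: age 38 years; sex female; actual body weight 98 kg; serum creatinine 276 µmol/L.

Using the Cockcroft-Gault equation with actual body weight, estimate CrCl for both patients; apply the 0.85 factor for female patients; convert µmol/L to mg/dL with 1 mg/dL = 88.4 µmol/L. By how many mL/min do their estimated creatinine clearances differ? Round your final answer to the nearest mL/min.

66 mL/min

Patient A: CrCl = (140 − 24) × 98.4 / (72 × 1.3) × 0.85 = 11414.4 / 93.60 × 0.85 ≈ 103.7 mL/min
Patient B: SCr = 276 / 88.4 = 3.122 mg/dL
Patient B: CrCl = (140 − 38) × 98 / (72 × 3.122) × 0.85 = 9996.0 / 224.78 × 0.85 ≈ 37.8 mL/min
|103.7 − 37.8| = 65.9 mL/min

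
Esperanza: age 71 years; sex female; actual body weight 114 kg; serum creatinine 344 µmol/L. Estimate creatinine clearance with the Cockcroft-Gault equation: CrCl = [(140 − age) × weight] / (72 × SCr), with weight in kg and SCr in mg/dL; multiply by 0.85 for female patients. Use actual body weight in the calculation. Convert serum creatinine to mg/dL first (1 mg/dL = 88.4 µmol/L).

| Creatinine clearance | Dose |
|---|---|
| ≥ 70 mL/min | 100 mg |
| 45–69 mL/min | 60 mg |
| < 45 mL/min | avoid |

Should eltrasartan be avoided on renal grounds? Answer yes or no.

yes

SCr = 344 / 88.4 = 3.891 mg/dL
CrCl = (140 − 71) × 114 / (72 × 3.891) × 0.85 = 7866.0 / 280.15 × 0.85 ≈ 23.9 mL/min
CrCl ≈ 24 mL/min, which is < 45 mL/min.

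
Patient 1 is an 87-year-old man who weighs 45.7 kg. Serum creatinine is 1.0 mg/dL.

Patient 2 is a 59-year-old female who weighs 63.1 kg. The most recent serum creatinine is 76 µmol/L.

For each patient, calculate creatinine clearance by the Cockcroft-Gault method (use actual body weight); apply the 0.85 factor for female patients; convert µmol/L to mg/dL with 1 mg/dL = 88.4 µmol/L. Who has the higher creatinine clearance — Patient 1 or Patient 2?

Patient 1: CrCl = (140 − 87) × 45.7 / (72 × 1) = 2422.1 / 72.00 ≈ 33.6 mL/min
Patient 2: SCr = 76 / 88.4 = 0.86 mg/dL
Patient 2: CrCl = (140 − 59) × 63.1 / (72 × 0.86) × 0.85 = 5111.1 / 61.92 × 0.85 ≈ 70.2 mL/min
33.6 vs 70.2 mL/min → Patient 2 is higher.

Patient 2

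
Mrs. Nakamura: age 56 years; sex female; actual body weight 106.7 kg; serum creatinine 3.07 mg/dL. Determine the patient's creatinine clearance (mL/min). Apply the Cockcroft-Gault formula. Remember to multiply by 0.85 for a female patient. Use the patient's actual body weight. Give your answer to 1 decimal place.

34.5 mL/min

CrCl = (140 − 56) × 106.7 / (72 × 3.07) × 0.85 = 8962.8 / 221.04 × 0.85 ≈ 34.5 mL/min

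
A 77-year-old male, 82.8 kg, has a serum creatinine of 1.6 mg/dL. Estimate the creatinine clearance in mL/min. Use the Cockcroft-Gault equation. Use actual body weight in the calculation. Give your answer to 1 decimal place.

45.3 mL/min

CrCl = (140 − 77) × 82.8 / (72 × 1.6) = 5216.4 / 115.20 ≈ 45.3 mL/min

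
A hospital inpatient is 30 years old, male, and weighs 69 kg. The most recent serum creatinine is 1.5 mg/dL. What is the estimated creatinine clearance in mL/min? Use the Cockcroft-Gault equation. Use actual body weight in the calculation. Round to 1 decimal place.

70.3 mL/min

CrCl = (140 − 30) × 69 / (72 × 1.5) = 7590.0 / 108.00 ≈ 70.3 mL/min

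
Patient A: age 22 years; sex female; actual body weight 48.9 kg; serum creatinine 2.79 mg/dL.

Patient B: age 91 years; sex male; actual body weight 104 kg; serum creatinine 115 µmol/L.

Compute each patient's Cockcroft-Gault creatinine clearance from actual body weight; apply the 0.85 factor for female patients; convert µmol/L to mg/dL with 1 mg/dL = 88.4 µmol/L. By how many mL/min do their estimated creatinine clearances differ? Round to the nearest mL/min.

Patient A: CrCl = (140 − 22) × 48.9 / (72 × 2.79) × 0.85 = 5770.2 / 200.88 × 0.85 ≈ 24.4 mL/min
Patient B: SCr = 115 / 88.4 = 1.301 mg/dL
Patient B: CrCl = (140 − 91) × 104 / (72 × 1.301) = 5096.0 / 93.67 ≈ 54.4 mL/min
|24.4 − 54.4| = 30.0 mL/min

30 mL/min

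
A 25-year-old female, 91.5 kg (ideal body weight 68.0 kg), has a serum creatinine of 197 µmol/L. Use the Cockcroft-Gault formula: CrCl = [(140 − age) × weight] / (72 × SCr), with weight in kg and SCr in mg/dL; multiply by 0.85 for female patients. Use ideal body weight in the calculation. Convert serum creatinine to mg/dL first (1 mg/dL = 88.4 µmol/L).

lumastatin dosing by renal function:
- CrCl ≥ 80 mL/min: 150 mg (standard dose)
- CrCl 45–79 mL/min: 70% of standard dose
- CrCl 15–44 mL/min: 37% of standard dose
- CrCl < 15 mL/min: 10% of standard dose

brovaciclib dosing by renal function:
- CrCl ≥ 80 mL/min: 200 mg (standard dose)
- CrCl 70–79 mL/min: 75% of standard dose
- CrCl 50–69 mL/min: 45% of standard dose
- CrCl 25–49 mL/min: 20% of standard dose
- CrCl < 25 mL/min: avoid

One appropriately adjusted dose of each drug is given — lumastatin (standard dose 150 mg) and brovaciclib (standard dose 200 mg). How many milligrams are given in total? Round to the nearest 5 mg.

SCr = 197 / 88.4 = 2.229 mg/dL
CrCl = (140 − 25) × 68 / (72 × 2.229) × 0.85 = 7820.0 / 160.49 × 0.85 ≈ 41.4 mL/min
CrCl ≈ 41 mL/min.
lumastatin: 15–44 mL/min → 37% of 150 mg = 55.5 mg.
brovaciclib: 25–49 mL/min → 20% of 200 mg = 40 mg.
Total = 55.5 + 40 = 95.5 mg.

95 mg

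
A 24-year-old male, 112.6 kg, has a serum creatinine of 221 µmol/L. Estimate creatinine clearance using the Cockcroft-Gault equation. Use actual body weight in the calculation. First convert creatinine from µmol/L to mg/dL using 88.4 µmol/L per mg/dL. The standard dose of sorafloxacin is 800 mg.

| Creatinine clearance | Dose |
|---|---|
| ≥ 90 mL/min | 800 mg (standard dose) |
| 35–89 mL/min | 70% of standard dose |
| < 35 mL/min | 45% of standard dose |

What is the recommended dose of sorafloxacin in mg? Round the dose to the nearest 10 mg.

SCr = 221 / 88.4 = 2.5 mg/dL
CrCl = (140 − 24) × 112.6 / (72 × 2.5) = 13061.6 / 180.00 ≈ 72.6 mL/min
CrCl ≈ 73 mL/min → bracket 35–89 mL/min.
70% of 800 mg = 560 mg

560 mg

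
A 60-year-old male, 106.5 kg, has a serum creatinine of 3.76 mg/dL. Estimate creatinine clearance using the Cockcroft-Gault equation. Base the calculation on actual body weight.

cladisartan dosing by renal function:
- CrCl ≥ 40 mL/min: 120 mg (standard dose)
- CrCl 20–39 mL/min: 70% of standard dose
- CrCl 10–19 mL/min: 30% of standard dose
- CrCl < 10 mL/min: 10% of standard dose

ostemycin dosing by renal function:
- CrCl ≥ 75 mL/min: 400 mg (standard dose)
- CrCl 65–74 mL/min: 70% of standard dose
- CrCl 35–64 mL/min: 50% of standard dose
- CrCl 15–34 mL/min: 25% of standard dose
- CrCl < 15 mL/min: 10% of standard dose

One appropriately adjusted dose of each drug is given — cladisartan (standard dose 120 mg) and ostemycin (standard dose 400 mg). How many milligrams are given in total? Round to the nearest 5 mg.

185 mg

CrCl = (140 − 60) × 106.5 / (72 × 3.76) = 8520.0 / 270.72 ≈ 31.5 mL/min
CrCl ≈ 31 mL/min.
cladisartan: 20–39 mL/min → 70% of 120 mg = 84 mg.
ostemycin: 15–34 mL/min → 25% of 400 mg = 100 mg.
Total = 84 + 100 = 184 mg.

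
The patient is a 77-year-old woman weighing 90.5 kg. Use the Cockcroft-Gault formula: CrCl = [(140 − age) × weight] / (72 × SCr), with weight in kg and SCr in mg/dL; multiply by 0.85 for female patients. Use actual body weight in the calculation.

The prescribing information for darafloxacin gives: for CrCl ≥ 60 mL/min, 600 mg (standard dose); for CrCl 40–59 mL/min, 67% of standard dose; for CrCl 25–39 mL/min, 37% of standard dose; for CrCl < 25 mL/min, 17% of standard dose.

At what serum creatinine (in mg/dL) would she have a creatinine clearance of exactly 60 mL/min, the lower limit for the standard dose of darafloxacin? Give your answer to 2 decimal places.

Standard dose requires CrCl ≥ 60 mL/min.
Set (140 − 77) × 90.5 × 0.85 / (72 × SCr) = 60
SCr = (140 − 77) × 90.5 × 0.85 / (72 × 60) = 1.122 mg/dL

1.12 mg/dL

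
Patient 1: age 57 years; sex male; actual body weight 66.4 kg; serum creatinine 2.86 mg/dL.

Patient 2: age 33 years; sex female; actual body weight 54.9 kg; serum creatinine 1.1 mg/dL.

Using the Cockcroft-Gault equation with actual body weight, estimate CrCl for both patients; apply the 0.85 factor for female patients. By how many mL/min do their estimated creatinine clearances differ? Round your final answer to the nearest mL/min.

36 mL/min

Patient 1: CrCl = (140 − 57) × 66.4 / (72 × 2.86) = 5511.2 / 205.92 ≈ 26.8 mL/min
Patient 2: CrCl = (140 − 33) × 54.9 / (72 × 1.1) × 0.85 = 5874.3 / 79.20 × 0.85 ≈ 63.0 mL/min
|26.8 − 63.0| = 36.2 mL/min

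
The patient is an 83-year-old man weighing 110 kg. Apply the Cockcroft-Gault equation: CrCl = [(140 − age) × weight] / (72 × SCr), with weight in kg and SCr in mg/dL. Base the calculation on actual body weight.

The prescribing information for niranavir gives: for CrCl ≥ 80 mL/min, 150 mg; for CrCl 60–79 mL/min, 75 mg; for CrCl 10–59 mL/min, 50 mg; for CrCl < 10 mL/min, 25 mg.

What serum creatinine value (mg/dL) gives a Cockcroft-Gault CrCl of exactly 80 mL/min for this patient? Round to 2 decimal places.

1.09 mg/dL

Standard dose requires CrCl ≥ 80 mL/min.
Set (140 − 83) × 110 / (72 × SCr) = 80
SCr = (140 − 83) × 110 / (72 × 80) = 1.089 mg/dL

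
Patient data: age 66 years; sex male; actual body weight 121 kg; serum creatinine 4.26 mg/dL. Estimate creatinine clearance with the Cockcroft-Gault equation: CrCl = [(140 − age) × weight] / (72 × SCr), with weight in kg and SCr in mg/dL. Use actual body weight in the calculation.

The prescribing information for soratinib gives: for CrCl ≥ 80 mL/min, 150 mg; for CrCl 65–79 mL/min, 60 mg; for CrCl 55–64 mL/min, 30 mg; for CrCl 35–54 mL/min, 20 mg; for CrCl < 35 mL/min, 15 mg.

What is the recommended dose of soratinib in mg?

15 mg

CrCl = (140 − 66) × 121 / (72 × 4.26) = 8954.0 / 306.72 ≈ 29.2 mL/min
CrCl ≈ 29 mL/min → bracket < 35 mL/min.
Dose for this bracket: 15 mg.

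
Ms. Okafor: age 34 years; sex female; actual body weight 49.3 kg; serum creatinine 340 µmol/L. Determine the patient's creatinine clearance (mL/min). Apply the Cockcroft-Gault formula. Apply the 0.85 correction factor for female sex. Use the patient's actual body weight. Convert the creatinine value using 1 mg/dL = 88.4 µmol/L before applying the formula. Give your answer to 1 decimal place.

SCr = 340 / 88.4 = 3.846 mg/dL
CrCl = (140 − 34) × 49.3 / (72 × 3.846) × 0.85 = 5225.8 / 276.91 × 0.85 ≈ 16.0 mL/min

16.0 mL/min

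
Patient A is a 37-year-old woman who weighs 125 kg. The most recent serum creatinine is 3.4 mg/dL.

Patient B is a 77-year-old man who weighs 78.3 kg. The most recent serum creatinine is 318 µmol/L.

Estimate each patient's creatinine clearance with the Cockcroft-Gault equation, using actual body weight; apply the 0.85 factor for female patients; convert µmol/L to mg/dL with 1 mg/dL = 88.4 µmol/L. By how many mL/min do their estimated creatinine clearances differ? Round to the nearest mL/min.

26 mL/min

Patient A: CrCl = (140 − 37) × 125 / (72 × 3.4) × 0.85 = 12875.0 / 244.80 × 0.85 ≈ 44.7 mL/min
Patient B: SCr = 318 / 88.4 = 3.597 mg/dL
Patient B: CrCl = (140 − 77) × 78.3 / (72 × 3.597) = 4932.9 / 258.98 ≈ 19.0 mL/min
|44.7 − 19.0| = 25.7 mL/min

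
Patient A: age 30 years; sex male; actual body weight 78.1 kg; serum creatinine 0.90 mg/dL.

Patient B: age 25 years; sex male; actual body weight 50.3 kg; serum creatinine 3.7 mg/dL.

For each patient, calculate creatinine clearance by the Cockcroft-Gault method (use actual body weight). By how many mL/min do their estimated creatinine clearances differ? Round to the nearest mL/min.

Patient A: CrCl = (140 − 30) × 78.1 / (72 × 0.9) = 8591.0 / 64.80 ≈ 132.6 mL/min
Patient B: CrCl = (140 − 25) × 50.3 / (72 × 3.7) = 5784.5 / 266.40 ≈ 21.7 mL/min
|132.6 − 21.7| = 110.9 mL/min

111 mL/min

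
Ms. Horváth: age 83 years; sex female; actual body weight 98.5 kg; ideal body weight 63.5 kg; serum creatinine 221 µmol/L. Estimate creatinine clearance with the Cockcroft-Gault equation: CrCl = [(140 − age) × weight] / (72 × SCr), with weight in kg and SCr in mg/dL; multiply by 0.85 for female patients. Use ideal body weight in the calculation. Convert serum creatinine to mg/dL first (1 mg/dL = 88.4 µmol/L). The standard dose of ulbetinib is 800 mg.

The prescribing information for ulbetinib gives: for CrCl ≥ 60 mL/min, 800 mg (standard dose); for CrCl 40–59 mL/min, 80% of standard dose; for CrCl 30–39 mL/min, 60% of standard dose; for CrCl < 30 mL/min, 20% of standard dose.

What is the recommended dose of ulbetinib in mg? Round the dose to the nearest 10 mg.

160 mg

SCr = 221 / 88.4 = 2.5 mg/dL
CrCl = (140 − 83) × 63.5 / (72 × 2.5) × 0.85 = 3619.5 / 180.00 × 0.85 ≈ 17.1 mL/min
CrCl ≈ 17 mL/min → bracket < 30 mL/min.
20% of 800 mg = 160 mg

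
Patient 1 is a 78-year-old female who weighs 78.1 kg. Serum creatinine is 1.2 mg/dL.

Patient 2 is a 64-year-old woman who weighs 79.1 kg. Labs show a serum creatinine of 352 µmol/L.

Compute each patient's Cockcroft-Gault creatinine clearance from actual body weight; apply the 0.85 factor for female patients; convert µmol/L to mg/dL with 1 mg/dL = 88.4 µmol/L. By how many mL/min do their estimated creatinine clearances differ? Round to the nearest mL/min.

Patient 1: CrCl = (140 − 78) × 78.1 / (72 × 1.2) × 0.85 = 4842.2 / 86.40 × 0.85 ≈ 47.6 mL/min
Patient 2: SCr = 352 / 88.4 = 3.982 mg/dL
Patient 2: CrCl = (140 − 64) × 79.1 / (72 × 3.982) × 0.85 = 6011.6 / 286.70 × 0.85 ≈ 17.8 mL/min
|47.6 − 17.8| = 29.8 mL/min

30 mL/min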